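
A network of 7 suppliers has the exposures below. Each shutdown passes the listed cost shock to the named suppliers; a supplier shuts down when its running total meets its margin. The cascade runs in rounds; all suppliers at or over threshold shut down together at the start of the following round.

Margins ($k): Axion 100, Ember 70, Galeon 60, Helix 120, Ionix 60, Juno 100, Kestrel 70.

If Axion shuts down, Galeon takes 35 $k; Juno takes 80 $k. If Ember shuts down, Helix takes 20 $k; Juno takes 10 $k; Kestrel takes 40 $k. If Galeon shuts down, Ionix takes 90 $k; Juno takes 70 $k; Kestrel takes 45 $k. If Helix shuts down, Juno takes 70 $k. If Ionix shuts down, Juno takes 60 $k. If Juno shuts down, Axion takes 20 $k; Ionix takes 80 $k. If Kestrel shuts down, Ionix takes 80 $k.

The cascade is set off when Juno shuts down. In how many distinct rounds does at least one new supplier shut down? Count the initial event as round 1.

Round 1 — Juno shuts down (initial).
  Axion: +20 → 20 < 100
  Ionix: +80 → 80 ≥ 60
Round 2 — Ionix shuts down.
No further shutdowns.

2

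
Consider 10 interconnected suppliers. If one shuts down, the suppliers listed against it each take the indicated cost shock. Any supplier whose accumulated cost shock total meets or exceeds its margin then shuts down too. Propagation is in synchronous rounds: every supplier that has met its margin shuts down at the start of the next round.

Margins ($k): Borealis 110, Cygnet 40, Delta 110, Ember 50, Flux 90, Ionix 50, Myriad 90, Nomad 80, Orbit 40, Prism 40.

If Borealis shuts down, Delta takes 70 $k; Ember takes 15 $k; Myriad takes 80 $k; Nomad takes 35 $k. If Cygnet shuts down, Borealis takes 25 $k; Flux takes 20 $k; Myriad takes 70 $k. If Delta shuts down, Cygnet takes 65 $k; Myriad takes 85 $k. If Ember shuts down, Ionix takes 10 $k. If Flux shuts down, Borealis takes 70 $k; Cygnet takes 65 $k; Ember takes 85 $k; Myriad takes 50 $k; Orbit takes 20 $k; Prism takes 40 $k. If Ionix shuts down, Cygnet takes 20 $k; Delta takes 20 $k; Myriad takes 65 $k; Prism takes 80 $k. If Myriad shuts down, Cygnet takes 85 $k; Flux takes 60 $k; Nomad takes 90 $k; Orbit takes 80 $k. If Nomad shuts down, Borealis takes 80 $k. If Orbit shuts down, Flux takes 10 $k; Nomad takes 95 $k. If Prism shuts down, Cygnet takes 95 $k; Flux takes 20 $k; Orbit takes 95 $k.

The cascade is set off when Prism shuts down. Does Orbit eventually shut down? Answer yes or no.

Round 1 — Prism shuts down (initial).
  Cygnet: +95 → 95 ≥ 40
  Flux: +20 → 20 < 90
  Orbit: +95 → 95 ≥ 40
Round 2 — Cygnet, Orbit shut down.
  Borealis: +25 → 25 < 110
  Flux: +20+10 → 50 < 90
  Myriad: +70 → 70 < 90
  Nomad: +95 → 95 ≥ 80
Round 3 — Nomad shuts down.
  Borealis: +80 → 105 < 110
No further shutdowns.

yes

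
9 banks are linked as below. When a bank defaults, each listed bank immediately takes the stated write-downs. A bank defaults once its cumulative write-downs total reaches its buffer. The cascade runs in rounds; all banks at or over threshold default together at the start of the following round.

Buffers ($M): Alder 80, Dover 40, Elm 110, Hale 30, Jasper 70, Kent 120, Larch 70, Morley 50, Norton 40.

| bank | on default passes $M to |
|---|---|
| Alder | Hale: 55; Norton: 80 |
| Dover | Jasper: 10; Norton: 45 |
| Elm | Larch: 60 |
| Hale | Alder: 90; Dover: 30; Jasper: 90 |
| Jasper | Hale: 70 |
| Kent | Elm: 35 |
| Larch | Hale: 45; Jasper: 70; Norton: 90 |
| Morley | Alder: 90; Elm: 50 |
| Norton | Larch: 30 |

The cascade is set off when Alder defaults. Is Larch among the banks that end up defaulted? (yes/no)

Round 1 — Alder defaults (initial).
  Hale: +55 → 55 ≥ 30
  Norton: +80 → 80 ≥ 40
Round 2 — Hale, Norton default.
  Dover: +30 → 30 < 40
  Jasper: +90 → 90 ≥ 70
  Larch: +30 → 30 < 70
Round 3 — Jasper defaults.
No further defaults.

no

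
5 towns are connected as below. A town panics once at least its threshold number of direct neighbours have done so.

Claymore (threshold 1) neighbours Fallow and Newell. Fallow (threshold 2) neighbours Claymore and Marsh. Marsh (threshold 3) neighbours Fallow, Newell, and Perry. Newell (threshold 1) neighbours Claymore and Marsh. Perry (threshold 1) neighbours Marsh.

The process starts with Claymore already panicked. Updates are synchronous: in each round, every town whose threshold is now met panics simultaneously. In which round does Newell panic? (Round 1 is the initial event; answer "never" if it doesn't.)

Round 1 — Claymore panics (initial).
Round 2 — checking thresholds:
  Fallow: 1 of 2 neighbours < 2, holds.
  Newell: 1 of 2 neighbours ≥ 1, panics.
Round 3 — no new panics; cascade stops.

2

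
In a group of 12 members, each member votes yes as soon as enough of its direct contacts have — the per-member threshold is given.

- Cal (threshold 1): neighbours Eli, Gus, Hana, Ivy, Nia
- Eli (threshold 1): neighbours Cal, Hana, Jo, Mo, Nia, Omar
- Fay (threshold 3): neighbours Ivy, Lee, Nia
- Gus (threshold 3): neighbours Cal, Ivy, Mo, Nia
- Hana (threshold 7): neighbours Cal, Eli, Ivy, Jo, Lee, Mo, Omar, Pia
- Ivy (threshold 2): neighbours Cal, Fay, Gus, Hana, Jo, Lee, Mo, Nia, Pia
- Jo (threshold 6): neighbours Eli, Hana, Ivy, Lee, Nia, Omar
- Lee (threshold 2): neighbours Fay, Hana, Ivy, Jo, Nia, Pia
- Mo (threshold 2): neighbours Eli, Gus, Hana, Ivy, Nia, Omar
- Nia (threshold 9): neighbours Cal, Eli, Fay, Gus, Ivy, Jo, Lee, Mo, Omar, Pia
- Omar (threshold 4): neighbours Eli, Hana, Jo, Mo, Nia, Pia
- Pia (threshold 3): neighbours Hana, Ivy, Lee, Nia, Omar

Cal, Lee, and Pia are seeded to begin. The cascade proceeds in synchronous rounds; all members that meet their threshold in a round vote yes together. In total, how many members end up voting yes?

7

Round 1 — Cal, Lee, Pia vote yes (initial).
Round 2 — checking thresholds:
  Eli: 1 of 6 neighbours ≥ 1, votes yes.
  Fay: 1 of 3 neighbours < 3, holds.
  Gus: 1 of 4 neighbours < 3, holds.
  Hana: 3 of 8 neighbours < 7, holds.
  Ivy: 3 of 9 neighbours ≥ 2, votes yes.
  Jo: 1 of 6 neighbours < 6, holds.
  Nia: 3 of 10 neighbours < 9, holds.
  Omar: 1 of 6 neighbours < 4, holds.
Round 3 — checking thresholds:
  Fay: 2 of 3 neighbours < 3, holds.
  Gus: 2 of 4 neighbours < 3, holds.
  Hana: 5 of 8 neighbours < 7, holds.
  Jo: 3 of 6 neighbours < 6, holds.
  Mo: 2 of 6 neighbours ≥ 2, votes yes.
  Nia: 5 of 10 neighbours < 9, holds.
  Omar: 2 of 6 neighbours < 4, holds.
Round 4 — checking thresholds:
  Fay: 2 of 3 neighbours < 3, holds.
  Gus: 3 of 4 neighbours ≥ 3, votes yes.
  Hana: 6 of 8 neighbours < 7, holds.
  Jo: 3 of 6 neighbours < 6, holds.
  Nia: 6 of 10 neighbours < 9, holds.
  Omar: 3 of 6 neighbours < 4, holds.
Round 5 — no new yes votes; cascade stops.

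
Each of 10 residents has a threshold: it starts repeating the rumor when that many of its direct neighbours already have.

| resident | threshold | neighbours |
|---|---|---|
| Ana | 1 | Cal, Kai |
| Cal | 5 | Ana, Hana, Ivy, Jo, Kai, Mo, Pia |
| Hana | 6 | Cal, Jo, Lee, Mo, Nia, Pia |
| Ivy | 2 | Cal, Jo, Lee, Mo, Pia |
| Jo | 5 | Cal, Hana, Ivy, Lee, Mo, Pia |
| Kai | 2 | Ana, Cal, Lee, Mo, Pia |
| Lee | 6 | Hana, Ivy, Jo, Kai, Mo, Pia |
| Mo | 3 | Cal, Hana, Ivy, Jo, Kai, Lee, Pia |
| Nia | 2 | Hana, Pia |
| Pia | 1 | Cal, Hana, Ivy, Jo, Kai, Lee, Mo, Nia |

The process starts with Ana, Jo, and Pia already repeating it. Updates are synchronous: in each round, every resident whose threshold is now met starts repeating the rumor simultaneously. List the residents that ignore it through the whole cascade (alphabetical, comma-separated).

Round 1 — Ana, Jo, Pia start repeating the rumor (initial).
Round 2 — checking thresholds:
  Cal: 3 of 7 neighbours < 5, below threshold.
  Hana: 2 of 6 neighbours < 6, below threshold.
  Ivy: 2 of 5 neighbours ≥ 2, starts repeating the rumor.
  Kai: 2 of 5 neighbours ≥ 2, starts repeating the rumor.
  Lee: 2 of 6 neighbours < 6, below threshold.
  Mo: 2 of 7 neighbours < 3, below threshold.
  Nia: 1 of 2 neighbours < 2, below threshold.
Round 3 — checking thresholds:
  Cal: 5 of 7 neighbours ≥ 5, starts repeating the rumor.
  Hana: 2 of 6 neighbours < 6, below threshold.
  Lee: 4 of 6 neighbours < 6, below threshold.
  Mo: 4 of 7 neighbours ≥ 3, starts repeating the rumor.
  Nia: 1 of 2 neighbours < 2, below threshold.
Round 4 — no new spreads; cascade stops.

Hana, Lee, Nia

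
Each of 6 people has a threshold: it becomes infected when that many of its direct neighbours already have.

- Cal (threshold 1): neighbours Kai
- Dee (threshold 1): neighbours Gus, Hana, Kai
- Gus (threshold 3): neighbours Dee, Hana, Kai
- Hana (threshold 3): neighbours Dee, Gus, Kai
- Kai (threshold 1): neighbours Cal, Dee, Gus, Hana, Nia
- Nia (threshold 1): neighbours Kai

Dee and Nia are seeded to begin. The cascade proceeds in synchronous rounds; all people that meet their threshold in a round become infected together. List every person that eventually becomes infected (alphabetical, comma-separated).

Round 1 — Dee, Nia become infected (initial).
Round 2 — checking thresholds:
  Gus: 1 of 3 neighbours < 3, not yet.
  Hana: 1 of 3 neighbours < 3, not yet.
  Kai: 2 of 5 neighbours ≥ 1, becomes infected.
Round 3 — checking thresholds:
  Cal: 1 of 1 neighbours ≥ 1, becomes infected.
  Gus: 2 of 3 neighbours < 3, not yet.
  Hana: 2 of 3 neighbours < 3, not yet.
Round 4 — no new infections; cascade stops.

Cal, Dee, Kai, Nia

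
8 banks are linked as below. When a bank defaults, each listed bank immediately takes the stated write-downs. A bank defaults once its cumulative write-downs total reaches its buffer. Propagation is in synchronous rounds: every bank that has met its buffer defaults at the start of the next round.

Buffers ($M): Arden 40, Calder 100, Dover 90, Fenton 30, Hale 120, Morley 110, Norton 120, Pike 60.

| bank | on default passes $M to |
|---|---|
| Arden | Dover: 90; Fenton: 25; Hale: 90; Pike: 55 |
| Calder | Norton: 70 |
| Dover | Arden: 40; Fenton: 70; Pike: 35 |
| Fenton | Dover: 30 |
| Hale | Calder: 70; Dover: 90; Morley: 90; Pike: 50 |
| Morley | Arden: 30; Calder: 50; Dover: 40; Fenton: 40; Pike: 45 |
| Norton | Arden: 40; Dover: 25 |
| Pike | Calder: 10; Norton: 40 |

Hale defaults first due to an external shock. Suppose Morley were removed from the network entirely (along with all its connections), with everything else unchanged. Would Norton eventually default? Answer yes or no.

no

With Morley removed:
Round 1 — Hale defaults (initial).
  Calder: +70 → 70 < 100
  Dover: +90 → 90 ≥ 90
  Pike: +50 → 50 < 60
Round 2 — Dover defaults.
  Arden: +40 → 40 ≥ 40
  Fenton: +70 → 70 ≥ 30
  Pike: +35 → 85 ≥ 60
Round 3 — Arden, Fenton, Pike default.
  Calder: +10 → 80 < 100
  Norton: +40 → 40 < 120
No further defaults.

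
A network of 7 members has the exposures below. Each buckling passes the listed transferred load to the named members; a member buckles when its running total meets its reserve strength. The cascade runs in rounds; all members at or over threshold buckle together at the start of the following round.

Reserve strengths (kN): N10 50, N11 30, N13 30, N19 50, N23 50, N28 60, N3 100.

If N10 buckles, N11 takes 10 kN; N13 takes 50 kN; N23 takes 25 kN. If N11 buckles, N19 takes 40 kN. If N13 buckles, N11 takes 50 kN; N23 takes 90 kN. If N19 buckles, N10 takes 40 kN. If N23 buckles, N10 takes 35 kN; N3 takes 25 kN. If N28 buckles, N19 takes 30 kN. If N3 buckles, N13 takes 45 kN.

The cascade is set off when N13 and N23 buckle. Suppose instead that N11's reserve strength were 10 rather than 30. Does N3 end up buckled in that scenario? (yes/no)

With N11's reserve strength at 10:
Round 1 — N13, N23 buckle (initial).
  N10: +35 → 35 < 50
  N11: +50 → 50 ≥ 10
  N3: +25 → 25 < 100
Round 2 — N11 buckles.
  N19: +40 → 40 < 50
No further bucklings.

no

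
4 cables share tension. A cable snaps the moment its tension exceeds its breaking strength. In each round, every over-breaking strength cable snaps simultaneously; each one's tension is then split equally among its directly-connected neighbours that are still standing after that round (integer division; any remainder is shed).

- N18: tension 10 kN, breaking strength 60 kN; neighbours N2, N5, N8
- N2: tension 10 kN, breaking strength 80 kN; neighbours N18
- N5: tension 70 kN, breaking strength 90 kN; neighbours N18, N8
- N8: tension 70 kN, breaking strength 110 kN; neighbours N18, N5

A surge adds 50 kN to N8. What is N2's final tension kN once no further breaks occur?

80

Round 1 — N8 at 120 > 110. N8 snaps.
  N8 sheds 120 kN to N18, N5: 60 each.
    N18: 10+60 = 70 > 60
    N5: 70+60 = 130 > 90
Round 2 — N18, N5 snap.
  N18 sheds 70 kN to N2: 70 each.
    N2: 10+70 = 80 ≤ 80
  N5 sheds 130 kN: no online neighbours, lost.
No further breaks.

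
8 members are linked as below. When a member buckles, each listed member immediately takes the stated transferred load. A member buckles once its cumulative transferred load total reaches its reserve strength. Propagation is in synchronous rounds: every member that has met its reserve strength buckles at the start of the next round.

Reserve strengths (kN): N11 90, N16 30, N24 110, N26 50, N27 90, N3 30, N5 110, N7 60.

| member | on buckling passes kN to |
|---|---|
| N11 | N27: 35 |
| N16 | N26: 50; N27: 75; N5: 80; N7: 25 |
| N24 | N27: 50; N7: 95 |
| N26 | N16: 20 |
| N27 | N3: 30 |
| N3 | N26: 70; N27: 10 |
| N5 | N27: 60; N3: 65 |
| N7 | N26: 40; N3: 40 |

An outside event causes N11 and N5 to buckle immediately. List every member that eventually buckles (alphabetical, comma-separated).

N11, N26, N27, N3, N5

Round 1 — N11, N5 buckle (initial).
  N27: +35+60 → 95 ≥ 90
  N3: +65 → 65 ≥ 30
Round 2 — N27, N3 buckle.
  N26: +70 → 70 ≥ 50
Round 3 — N26 buckles.
  N16: +20 → 20 < 30
No further bucklings.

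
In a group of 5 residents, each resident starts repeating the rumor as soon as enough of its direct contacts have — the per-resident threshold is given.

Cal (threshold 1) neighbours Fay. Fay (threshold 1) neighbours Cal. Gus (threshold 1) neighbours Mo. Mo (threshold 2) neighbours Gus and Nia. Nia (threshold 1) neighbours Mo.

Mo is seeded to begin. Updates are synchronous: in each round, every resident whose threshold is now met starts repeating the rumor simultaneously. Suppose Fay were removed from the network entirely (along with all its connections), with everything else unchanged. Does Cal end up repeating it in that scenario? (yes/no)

With Fay removed:
Round 1 — Mo starts repeating the rumor (initial).
Round 2 — checking thresholds:
  Gus: 1 of 1 neighbours ≥ 1, starts repeating the rumor.
  Nia: 1 of 1 neighbours ≥ 1, starts repeating the rumor.
Round 3 — no new spreads; cascade stops.

no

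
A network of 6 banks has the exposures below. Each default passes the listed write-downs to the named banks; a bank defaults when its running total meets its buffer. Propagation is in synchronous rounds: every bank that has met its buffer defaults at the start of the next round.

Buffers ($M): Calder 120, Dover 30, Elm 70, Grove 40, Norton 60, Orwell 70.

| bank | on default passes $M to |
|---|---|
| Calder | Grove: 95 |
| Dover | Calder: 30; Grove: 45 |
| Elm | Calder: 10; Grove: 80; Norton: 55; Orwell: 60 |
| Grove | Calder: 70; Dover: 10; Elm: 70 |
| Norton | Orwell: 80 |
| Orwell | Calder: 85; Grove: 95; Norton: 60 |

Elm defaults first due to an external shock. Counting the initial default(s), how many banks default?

2

Round 1 — Elm defaults (initial).
  Calder: +10 → 10 < 120
  Grove: +80 → 80 ≥ 40
  Norton: +55 → 55 < 60
  Orwell: +60 → 60 < 70
Round 2 — Grove defaults.
  Calder: +70 → 80 < 120
  Dover: +10 → 10 < 30
No further defaults.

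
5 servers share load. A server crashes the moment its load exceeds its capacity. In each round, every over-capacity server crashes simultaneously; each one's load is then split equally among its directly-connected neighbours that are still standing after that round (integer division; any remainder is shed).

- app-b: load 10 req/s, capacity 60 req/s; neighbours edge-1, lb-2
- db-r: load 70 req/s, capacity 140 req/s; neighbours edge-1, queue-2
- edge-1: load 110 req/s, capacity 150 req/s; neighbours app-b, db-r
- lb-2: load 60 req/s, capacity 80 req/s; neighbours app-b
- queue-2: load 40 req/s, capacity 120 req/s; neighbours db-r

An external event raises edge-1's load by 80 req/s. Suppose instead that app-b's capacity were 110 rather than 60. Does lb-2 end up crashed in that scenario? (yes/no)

no

With app-b's capacity at 110:
Round 1 — edge-1 at 190 > 150. edge-1 crashes.
  edge-1 sheds 190 req/s to app-b, db-r: 95 each.
    app-b: 10+95 = 105 ≤ 110
    db-r: 70+95 = 165 > 140
Round 2 — db-r crashes.
  db-r sheds 165 req/s to queue-2: 165 each.
    queue-2: 40+165 = 205 > 120
Round 3 — queue-2 crashes.
  queue-2 sheds 205 req/s: no online neighbours, lost.
No further crashes.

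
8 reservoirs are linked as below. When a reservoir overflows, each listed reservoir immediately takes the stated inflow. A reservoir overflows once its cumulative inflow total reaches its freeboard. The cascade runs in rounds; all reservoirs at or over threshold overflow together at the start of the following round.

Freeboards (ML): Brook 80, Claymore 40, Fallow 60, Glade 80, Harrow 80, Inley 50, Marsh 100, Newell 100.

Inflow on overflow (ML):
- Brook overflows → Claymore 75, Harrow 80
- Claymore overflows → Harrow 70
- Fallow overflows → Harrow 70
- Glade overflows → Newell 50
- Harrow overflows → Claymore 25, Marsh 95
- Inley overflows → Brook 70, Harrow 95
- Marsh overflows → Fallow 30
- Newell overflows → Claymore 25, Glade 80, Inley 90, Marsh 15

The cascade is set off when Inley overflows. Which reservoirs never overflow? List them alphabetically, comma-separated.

Brook, Claymore, Fallow, Glade, Marsh, Newell

Round 1 — Inley overflows (initial).
  Brook: +70 → 70 < 80
  Harrow: +95 → 95 ≥ 80
Round 2 — Harrow overflows.
  Claymore: +25 → 25 < 40
  Marsh: +95 → 95 < 100
No further overflows.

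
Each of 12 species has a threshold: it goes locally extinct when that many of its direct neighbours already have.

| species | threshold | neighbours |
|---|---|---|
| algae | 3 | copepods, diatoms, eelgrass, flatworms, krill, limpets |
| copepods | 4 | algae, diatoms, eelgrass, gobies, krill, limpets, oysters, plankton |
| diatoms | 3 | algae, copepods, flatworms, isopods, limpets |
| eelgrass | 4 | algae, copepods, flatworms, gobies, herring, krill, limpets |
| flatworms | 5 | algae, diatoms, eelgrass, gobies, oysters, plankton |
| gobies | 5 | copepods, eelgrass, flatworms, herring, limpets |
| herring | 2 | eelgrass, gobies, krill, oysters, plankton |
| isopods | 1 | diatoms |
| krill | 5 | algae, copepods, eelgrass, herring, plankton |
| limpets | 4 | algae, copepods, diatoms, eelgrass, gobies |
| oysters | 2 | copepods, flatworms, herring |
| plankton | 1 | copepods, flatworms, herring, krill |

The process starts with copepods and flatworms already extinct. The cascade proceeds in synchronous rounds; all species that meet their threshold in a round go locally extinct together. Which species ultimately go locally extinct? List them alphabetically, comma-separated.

Round 1 — copepods, flatworms go locally extinct (initial).
Round 2 — checking thresholds:
  algae: 2 of 6 neighbours < 3, not yet.
  diatoms: 2 of 5 neighbours < 3, not yet.
  eelgrass: 2 of 7 neighbours < 4, not yet.
  gobies: 2 of 5 neighbours < 5, not yet.
  krill: 1 of 5 neighbours < 5, not yet.
  limpets: 1 of 5 neighbours < 4, not yet.
  oysters: 2 of 3 neighbours ≥ 2, goes locally extinct.
  plankton: 2 of 4 neighbours ≥ 1, goes locally extinct.
Round 3 — checking thresholds:
  algae: 2 of 6 neighbours < 3, not yet.
  diatoms: 2 of 5 neighbours < 3, not yet.
  eelgrass: 2 of 7 neighbours < 4, not yet.
  gobies: 2 of 5 neighbours < 5, not yet.
  herring: 2 of 5 neighbours ≥ 2, goes locally extinct.
  krill: 2 of 5 neighbours < 5, not yet.
  limpets: 1 of 5 neighbours < 4, not yet.
Round 4 — no new extinctions; cascade stops.

copepods, flatworms, herring, oysters, plankton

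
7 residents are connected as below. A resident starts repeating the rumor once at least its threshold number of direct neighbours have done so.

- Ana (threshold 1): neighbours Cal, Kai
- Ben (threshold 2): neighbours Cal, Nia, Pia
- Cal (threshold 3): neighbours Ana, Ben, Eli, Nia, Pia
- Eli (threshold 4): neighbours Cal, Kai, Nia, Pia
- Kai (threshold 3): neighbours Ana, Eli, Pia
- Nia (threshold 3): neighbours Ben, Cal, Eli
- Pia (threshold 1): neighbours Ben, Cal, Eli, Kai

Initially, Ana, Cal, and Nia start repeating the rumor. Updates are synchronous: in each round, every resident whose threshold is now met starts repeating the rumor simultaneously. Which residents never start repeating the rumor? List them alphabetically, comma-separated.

Eli, Kai

Round 1 — Ana, Cal, Nia start repeating the rumor (initial).
Round 2 — checking thresholds:
  Ben: 2 of 3 neighbours ≥ 2, starts repeating the rumor.
  Eli: 2 of 4 neighbours < 4, below threshold.
  Kai: 1 of 3 neighbours < 3, below threshold.
  Pia: 1 of 4 neighbours ≥ 1, starts repeating the rumor.
Round 3 — no new spreads; cascade stops.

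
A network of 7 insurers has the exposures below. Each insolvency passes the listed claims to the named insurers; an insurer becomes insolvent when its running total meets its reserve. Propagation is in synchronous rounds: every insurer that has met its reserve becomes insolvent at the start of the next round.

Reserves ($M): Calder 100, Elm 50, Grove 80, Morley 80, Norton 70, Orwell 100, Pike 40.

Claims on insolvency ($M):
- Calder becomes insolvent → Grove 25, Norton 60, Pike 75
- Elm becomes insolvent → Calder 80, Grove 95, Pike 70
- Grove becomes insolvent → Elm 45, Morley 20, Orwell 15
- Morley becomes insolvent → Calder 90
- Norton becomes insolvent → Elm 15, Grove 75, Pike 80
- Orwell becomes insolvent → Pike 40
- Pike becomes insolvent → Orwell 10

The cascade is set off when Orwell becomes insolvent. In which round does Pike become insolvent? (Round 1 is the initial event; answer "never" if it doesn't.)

Round 1 — Orwell becomes insolvent (initial).
  Pike: +40 → 40 ≥ 40
Round 2 — Pike becomes insolvent.
No further insolvencies.

2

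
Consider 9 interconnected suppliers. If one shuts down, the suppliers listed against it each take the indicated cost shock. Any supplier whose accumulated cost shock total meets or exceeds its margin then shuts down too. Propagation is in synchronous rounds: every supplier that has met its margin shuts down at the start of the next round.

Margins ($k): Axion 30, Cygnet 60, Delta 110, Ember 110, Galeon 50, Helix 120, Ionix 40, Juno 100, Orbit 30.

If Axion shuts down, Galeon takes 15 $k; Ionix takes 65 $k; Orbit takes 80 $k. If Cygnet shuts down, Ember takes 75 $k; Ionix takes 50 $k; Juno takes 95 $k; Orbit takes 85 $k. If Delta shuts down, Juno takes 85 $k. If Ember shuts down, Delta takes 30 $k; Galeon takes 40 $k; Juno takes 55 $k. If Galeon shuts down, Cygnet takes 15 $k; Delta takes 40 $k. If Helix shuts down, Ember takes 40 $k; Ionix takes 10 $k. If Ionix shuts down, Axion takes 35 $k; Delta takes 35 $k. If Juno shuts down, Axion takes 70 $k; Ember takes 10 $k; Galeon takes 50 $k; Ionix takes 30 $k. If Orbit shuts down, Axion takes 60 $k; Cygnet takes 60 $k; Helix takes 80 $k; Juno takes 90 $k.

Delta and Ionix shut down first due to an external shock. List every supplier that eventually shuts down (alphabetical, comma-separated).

Round 1 — Delta, Ionix shut down (initial).
  Axion: +35 → 35 ≥ 30
  Juno: +85 → 85 < 100
Round 2 — Axion shuts down.
  Galeon: +15 → 15 < 50
  Orbit: +80 → 80 ≥ 30
Round 3 — Orbit shuts down.
  Cygnet: +60 → 60 ≥ 60
  Helix: +80 → 80 < 120
  Juno: +90 → 175 ≥ 100
Round 4 — Cygnet, Juno shut down.
  Ember: +75+10 → 85 < 110
  Galeon: +50 → 65 ≥ 50
Round 5 — Galeon shuts down.
No further shutdowns.

Axion, Cygnet, Delta, Galeon, Ionix, Juno, Orbit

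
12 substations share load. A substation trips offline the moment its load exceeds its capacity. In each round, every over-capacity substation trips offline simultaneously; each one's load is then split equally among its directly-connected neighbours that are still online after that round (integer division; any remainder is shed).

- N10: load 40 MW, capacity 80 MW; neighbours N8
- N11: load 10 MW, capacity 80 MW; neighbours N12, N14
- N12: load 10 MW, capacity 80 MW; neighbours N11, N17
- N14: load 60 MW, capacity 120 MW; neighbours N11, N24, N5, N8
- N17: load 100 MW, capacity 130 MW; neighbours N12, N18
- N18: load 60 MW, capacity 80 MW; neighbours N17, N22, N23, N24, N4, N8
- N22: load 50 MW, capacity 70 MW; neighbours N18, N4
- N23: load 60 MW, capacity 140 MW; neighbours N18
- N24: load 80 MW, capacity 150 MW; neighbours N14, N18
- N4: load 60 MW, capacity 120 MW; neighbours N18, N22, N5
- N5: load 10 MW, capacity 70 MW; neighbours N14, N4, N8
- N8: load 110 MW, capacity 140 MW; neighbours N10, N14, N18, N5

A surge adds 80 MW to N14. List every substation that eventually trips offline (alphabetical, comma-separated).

Round 1 — N14 at 140 > 120. N14 trips offline.
  N14 sheds 140 MW to N11, N24, N5, N8: 35 each.
    N11: 10+35 = 45 ≤ 80
    N24: 80+35 = 115 ≤ 150
    N5: 10+35 = 45 ≤ 70
    N8: 110+35 = 145 > 140
Round 2 — N8 trips offline.
  N8 sheds 145 MW to N10, N18, N5: 48 each (1 lost).
    N10: 40+48 = 88 > 80
    N18: 60+48 = 108 > 80
    N5: 45+48 = 93 > 70
Round 3 — N10, N18, N5 trip offline.
  N10 sheds 88 MW: no online neighbours, lost.
  N18 sheds 108 MW to N17, N22, N23, N24, N4: 21 each (3 lost).
    N17: 100+21 = 121 ≤ 130
    N22: 50+21 = 71 > 70
    N23: 60+21 = 81 ≤ 140
    N24: 115+21 = 136 ≤ 150
    N4: 60+21 = 81 ≤ 120
  N5 sheds 93 MW to N4: 93 each.
    N4: 81+93 = 174 > 120
Round 4 — N22, N4 trip offline.
  N22 sheds 71 MW: no online neighbours, lost.
  N4 sheds 174 MW: no online neighbours, lost.
No further trips.

N10, N14, N18, N22, N4, N5, N8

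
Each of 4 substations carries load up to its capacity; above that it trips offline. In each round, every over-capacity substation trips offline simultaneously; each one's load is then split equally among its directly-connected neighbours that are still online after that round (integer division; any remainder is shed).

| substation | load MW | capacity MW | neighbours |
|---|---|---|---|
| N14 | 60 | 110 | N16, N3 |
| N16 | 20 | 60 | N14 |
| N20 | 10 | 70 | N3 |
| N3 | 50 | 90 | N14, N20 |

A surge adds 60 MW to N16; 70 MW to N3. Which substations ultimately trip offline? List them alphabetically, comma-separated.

Round 1 — N16 at 80 > 60; N3 at 120 > 90. N16, N3 trip offline.
  N16 sheds 80 MW to N14: 80 each.
    N14: 60+80 = 140 > 110
  N3 sheds 120 MW to N14, N20: 60 each.
    N14: 140+60 = 200 > 110
    N20: 10+60 = 70 ≤ 70
Round 2 — N14 trips offline.
  N14 sheds 200 MW: no online neighbours, lost.
No further trips.

N14, N16, N3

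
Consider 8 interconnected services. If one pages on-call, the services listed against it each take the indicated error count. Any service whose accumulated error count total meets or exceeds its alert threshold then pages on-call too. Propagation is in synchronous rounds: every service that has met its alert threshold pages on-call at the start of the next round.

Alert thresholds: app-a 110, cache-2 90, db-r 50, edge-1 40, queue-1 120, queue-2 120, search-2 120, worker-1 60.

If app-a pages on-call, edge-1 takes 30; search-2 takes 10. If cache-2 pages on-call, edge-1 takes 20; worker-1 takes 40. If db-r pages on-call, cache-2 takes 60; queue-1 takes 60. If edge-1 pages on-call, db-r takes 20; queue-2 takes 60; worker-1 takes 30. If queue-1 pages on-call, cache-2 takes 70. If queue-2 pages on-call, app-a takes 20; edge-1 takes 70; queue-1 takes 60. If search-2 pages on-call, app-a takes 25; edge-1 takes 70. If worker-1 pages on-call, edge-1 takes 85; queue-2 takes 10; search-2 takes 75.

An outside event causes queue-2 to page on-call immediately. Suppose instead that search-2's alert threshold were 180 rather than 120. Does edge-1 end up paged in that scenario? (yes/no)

yes

With search-2's alert threshold at 180:
Round 1 — queue-2 pages on-call (initial).
  app-a: +20 → 20 < 110
  edge-1: +70 → 70 ≥ 40
  queue-1: +60 → 60 < 120
Round 2 — edge-1 pages on-call.
  db-r: +20 → 20 < 50
  worker-1: +30 → 30 < 60
No further pages.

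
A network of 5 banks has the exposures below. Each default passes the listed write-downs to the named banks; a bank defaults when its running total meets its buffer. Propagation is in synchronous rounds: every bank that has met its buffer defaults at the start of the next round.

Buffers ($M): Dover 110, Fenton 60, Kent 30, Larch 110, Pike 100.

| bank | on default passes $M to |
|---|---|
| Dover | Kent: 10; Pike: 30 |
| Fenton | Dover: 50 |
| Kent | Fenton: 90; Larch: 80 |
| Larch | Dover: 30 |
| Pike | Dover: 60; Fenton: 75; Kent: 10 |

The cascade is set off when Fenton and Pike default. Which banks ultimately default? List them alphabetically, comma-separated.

Round 1 — Fenton, Pike default (initial).
  Dover: +50+60 → 110 ≥ 110
  Kent: +10 → 10 < 30
Round 2 — Dover defaults.
  Kent: +10 → 20 < 30
No further defaults.

Dover, Fenton, Pike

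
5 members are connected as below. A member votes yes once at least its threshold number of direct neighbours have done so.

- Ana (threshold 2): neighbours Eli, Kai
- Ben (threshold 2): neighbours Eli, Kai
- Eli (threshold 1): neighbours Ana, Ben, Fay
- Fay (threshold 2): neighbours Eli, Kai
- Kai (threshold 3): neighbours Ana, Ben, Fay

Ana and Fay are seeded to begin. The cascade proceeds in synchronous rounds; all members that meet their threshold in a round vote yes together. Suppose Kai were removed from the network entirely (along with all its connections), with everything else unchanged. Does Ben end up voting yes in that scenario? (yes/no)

With Kai removed:
Round 1 — Ana, Fay vote yes (initial).
Round 2 — checking thresholds:
  Eli: 2 of 3 neighbours ≥ 1, votes yes.
Round 3 — no new yes votes; cascade stops.

no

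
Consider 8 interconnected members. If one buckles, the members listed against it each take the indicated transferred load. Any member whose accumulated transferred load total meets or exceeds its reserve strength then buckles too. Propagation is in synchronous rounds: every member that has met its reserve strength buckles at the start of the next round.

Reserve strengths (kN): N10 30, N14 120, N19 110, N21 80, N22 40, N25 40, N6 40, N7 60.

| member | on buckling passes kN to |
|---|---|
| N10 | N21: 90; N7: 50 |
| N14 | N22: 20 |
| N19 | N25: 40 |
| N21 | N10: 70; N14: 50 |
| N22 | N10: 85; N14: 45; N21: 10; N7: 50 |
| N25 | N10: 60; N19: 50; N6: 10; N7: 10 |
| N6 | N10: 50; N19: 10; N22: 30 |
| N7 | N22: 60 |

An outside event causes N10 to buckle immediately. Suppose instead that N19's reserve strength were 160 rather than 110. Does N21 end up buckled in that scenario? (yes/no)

With N19's reserve strength at 160:
Round 1 — N10 buckles (initial).
  N21: +90 → 90 ≥ 80
  N7: +50 → 50 < 60
Round 2 — N21 buckles.
  N14: +50 → 50 < 120
No further bucklings.

yes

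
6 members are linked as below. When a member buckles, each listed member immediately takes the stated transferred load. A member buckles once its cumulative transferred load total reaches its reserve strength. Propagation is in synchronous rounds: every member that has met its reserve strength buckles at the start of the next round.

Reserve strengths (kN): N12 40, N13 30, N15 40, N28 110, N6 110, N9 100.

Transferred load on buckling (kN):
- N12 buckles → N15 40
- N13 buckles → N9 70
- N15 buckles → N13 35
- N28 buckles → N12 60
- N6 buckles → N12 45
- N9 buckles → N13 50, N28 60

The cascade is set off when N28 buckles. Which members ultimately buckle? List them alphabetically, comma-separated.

Round 1 — N28 buckles (initial).
  N12: +60 → 60 ≥ 40
Round 2 — N12 buckles.
  N15: +40 → 40 ≥ 40
Round 3 — N15 buckles.
  N13: +35 → 35 ≥ 30
Round 4 — N13 buckles.
  N9: +70 → 70 < 100
No further bucklings.

N12, N13, N15, N28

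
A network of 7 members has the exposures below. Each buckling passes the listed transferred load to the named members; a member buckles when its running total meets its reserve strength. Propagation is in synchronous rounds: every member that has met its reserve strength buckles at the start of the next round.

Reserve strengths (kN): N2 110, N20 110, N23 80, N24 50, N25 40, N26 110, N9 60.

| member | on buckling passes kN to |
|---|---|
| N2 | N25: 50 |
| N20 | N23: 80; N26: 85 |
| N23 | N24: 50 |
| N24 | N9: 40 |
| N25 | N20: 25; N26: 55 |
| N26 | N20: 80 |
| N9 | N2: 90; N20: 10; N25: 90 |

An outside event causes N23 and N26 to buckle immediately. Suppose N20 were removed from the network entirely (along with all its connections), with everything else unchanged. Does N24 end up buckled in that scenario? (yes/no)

With N20 removed:
Round 1 — N23, N26 buckle (initial).
  N24: +50 → 50 ≥ 50
Round 2 — N24 buckles.
  N9: +40 → 40 < 60
No further bucklings.

yes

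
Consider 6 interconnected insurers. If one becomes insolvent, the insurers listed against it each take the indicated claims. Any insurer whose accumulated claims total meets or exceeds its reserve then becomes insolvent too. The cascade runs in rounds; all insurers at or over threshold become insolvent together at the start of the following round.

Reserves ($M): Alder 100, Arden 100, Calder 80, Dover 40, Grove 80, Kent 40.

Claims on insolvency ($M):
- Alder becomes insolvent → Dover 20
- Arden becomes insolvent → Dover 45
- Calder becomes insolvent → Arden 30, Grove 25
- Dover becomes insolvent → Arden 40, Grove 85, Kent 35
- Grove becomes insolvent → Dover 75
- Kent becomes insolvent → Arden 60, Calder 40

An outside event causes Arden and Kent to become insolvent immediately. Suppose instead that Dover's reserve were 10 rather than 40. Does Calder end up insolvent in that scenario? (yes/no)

no

With Dover's reserve at 10:
Round 1 — Arden, Kent become insolvent (initial).
  Calder: +40 → 40 < 80
  Dover: +45 → 45 ≥ 10
Round 2 — Dover becomes insolvent.
  Grove: +85 → 85 ≥ 80
Round 3 — Grove becomes insolvent.
No further insolvencies.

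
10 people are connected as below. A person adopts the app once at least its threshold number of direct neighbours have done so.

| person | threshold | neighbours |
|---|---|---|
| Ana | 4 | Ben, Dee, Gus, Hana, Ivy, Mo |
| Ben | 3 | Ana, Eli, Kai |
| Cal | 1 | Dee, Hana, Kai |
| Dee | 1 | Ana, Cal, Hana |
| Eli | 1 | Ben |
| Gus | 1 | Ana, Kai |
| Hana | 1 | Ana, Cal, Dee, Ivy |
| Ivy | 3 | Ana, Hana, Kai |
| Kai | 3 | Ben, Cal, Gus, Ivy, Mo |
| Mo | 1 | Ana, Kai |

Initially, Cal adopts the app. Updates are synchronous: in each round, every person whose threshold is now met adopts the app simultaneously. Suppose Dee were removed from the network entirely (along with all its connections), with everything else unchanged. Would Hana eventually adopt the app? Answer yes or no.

yes

With Dee removed:
Round 1 — Cal adopts the app (initial).
Round 2 — checking thresholds:
  Hana: 1 of 3 neighbours ≥ 1, adopts the app.
  Kai: 1 of 5 neighbours < 3, below threshold.
Round 3 — no new adoptions; cascade stops.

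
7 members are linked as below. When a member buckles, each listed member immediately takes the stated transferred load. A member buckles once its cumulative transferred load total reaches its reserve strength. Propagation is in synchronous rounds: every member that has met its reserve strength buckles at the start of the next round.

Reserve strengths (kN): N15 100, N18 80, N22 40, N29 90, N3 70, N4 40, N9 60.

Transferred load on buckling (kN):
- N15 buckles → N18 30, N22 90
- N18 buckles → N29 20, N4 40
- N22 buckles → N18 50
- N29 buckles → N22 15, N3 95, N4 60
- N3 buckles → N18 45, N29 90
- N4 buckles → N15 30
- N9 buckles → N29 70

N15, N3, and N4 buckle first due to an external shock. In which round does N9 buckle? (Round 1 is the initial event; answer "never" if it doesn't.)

never

Round 1 — N15, N3, N4 buckle (initial).
  N18: +30+45 → 75 < 80
  N22: +90 → 90 ≥ 40
  N29: +90 → 90 ≥ 90
Round 2 — N22, N29 buckle.
  N18: +50 → 125 ≥ 80
Round 3 — N18 buckles.
No further bucklings.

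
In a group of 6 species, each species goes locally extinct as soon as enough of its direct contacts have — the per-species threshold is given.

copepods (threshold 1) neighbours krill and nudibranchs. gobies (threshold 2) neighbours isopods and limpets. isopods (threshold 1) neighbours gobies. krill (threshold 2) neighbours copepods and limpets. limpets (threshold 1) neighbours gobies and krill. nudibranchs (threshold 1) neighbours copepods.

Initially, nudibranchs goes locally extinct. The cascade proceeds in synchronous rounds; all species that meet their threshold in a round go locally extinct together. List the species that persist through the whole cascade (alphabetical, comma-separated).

gobies, isopods, krill, limpets

Round 1 — nudibranchs goes locally extinct (initial).
Round 2 — checking thresholds:
  copepods: 1 of 2 neighbours ≥ 1, goes locally extinct.
Round 3 — no new extinctions; cascade stops.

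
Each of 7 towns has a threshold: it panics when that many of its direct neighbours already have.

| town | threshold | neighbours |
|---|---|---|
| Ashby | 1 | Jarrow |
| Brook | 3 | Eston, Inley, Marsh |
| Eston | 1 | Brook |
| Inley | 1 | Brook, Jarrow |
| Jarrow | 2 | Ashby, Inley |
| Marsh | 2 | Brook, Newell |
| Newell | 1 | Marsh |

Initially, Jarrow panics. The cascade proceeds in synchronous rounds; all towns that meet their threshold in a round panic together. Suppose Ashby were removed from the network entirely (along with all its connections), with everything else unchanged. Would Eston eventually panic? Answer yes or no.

With Ashby removed:
Round 1 — Jarrow panics (initial).
Round 2 — checking thresholds:
  Inley: 1 of 2 neighbours ≥ 1, panics.
Round 3 — no new panics; cascade stops.

no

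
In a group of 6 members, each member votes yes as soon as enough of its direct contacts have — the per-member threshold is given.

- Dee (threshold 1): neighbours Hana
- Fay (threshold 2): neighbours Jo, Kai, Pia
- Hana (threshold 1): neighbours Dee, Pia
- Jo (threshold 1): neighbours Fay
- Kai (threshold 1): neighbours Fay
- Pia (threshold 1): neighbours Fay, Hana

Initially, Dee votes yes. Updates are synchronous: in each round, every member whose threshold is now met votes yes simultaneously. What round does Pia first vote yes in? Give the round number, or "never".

3

Round 1 — Dee votes yes (initial).
Round 2 — checking thresholds:
  Hana: 1 of 2 neighbours ≥ 1, votes yes.
Round 3 — checking thresholds:
  Pia: 1 of 2 neighbours ≥ 1, votes yes.
Round 4 — no new yes votes; cascade stops.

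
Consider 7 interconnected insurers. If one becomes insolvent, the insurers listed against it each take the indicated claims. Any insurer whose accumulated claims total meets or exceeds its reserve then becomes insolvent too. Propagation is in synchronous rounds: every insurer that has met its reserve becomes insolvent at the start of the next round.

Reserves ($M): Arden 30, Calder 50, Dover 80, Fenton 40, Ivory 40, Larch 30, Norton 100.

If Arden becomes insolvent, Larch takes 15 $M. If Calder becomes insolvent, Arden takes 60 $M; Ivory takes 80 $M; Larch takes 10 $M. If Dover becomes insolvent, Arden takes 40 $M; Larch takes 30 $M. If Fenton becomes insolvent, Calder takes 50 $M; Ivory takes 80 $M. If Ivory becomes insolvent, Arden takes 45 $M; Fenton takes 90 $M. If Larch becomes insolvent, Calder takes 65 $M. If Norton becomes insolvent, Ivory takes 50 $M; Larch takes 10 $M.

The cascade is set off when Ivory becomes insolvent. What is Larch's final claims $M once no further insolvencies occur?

Round 1 — Ivory becomes insolvent (initial).
  Arden: +45 → 45 ≥ 30
  Fenton: +90 → 90 ≥ 40
Round 2 — Arden, Fenton become insolvent.
  Calder: +50 → 50 ≥ 50
  Larch: +15 → 15 < 30
Round 3 — Calder becomes insolvent.
  Larch: +10 → 25 < 30
No further insolvencies.

25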